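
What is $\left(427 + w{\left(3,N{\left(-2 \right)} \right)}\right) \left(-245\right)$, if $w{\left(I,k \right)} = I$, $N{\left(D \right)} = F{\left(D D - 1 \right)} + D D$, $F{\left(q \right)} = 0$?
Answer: $-105350$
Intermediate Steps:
$N{\left(D \right)} = D^{2}$ ($N{\left(D \right)} = 0 + D D = 0 + D^{2} = D^{2}$)
$\left(427 + w{\left(3,N{\left(-2 \right)} \right)}\right) \left(-245\right) = \left(427 + 3\right) \left(-245\right) = 430 \left(-245\right) = -105350$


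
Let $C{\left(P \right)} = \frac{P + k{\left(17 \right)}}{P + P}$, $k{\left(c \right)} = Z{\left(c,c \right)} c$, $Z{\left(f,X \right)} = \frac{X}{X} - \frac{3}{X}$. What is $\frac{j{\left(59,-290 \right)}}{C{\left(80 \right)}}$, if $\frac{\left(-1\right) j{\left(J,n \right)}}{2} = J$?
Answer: $- \frac{9440}{47} \approx -200.85$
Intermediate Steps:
$Z{\left(f,X \right)} = 1 - \frac{3}{X}$
$j{\left(J,n \right)} = - 2 J$
$k{\left(c \right)} = -3 + c$ ($k{\left(c \right)} = \frac{-3 + c}{c} c = -3 + c$)
$C{\left(P \right)} = \frac{14 + P}{2 P}$ ($C{\left(P \right)} = \frac{P + \left(-3 + 17\right)}{P + P} = \frac{P + 14}{2 P} = \left(14 + P\right) \frac{1}{2 P} = \frac{14 + P}{2 P}$)
$\frac{j{\left(59,-290 \right)}}{C{\left(80 \right)}} = \frac{\left(-2\right) 59}{\frac{1}{2} \cdot \frac{1}{80} \left(14 + 80\right)} = - \frac{118}{\frac{1}{2} \cdot \frac{1}{80} \cdot 94} = - \frac{118}{\frac{47}{80}} = \left(-118\right) \frac{80}{47} = - \frac{9440}{47}$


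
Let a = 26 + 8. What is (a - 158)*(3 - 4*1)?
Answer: 124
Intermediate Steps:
a = 34
(a - 158)*(3 - 4*1) = (34 - 158)*(3 - 4*1) = -124*(3 - 4) = -124*(-1) = 124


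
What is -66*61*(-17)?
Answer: 68442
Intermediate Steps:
-66*61*(-17) = -4026*(-17) = 68442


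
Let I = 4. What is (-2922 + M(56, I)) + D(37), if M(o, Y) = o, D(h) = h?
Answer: -2829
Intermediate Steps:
(-2922 + M(56, I)) + D(37) = (-2922 + 56) + 37 = -2866 + 37 = -2829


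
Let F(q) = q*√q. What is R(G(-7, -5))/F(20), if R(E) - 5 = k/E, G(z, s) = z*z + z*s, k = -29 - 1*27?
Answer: 13*√5/600 ≈ 0.048448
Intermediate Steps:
k = -56 (k = -29 - 27 = -56)
F(q) = q^(3/2)
G(z, s) = z² + s*z
R(E) = 5 - 56/E
R(G(-7, -5))/F(20) = (5 - 56*(-1/(7*(-5 - 7))))/(20^(3/2)) = (5 - 56/((-7*(-12))))/((40*√5)) = (5 - 56/84)*(√5/200) = (5 - 56*1/84)*(√5/200) = (5 - ⅔)*(√5/200) = 13*(√5/200)/3 = 13*√5/600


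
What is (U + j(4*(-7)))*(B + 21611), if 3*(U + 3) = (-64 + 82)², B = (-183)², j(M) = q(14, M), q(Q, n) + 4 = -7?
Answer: 5179400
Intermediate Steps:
q(Q, n) = -11 (q(Q, n) = -4 - 7 = -11)
j(M) = -11
B = 33489
U = 105 (U = -3 + (-64 + 82)²/3 = -3 + (⅓)*18² = -3 + (⅓)*324 = -3 + 108 = 105)
(U + j(4*(-7)))*(B + 21611) = (105 - 11)*(33489 + 21611) = 94*55100 = 5179400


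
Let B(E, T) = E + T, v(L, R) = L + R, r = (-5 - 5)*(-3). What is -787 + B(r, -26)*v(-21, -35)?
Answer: -1011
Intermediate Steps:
r = 30 (r = -10*(-3) = 30)
-787 + B(r, -26)*v(-21, -35) = -787 + (30 - 26)*(-21 - 35) = -787 + 4*(-56) = -787 - 224 = -1011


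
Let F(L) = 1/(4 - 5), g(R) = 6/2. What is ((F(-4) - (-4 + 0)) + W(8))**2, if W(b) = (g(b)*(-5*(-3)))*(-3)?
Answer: 17424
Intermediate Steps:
g(R) = 3 (g(R) = 6*(1/2) = 3)
W(b) = -135 (W(b) = (3*(-5*(-3)))*(-3) = (3*15)*(-3) = 45*(-3) = -135)
F(L) = -1 (F(L) = 1/(-1) = -1)
((F(-4) - (-4 + 0)) + W(8))**2 = ((-1 - (-4 + 0)) - 135)**2 = ((-1 - 1*(-4)) - 135)**2 = ((-1 + 4) - 135)**2 = (3 - 135)**2 = (-132)**2 = 17424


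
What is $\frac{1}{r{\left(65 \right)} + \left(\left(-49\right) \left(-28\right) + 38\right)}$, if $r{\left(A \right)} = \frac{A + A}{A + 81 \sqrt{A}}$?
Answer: $\frac{915923}{1291433074} - \frac{81 \sqrt{65}}{6457165370} \approx 0.00070913$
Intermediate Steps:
$r{\left(A \right)} = \frac{2 A}{A + 81 \sqrt{A}}$
$\frac{1}{r{\left(65 \right)} + \left(\left(-49\right) \left(-28\right) + 38\right)} = \frac{1}{2 \cdot 65 \frac{1}{65 + 81 \sqrt{65}} + \left(\left(-49\right) \left(-28\right) + 38\right)} = \frac{1}{\frac{130}{65 + 81 \sqrt{65}} + \left(1372 + 38\right)} = \frac{1}{\frac{130}{65 + 81 \sqrt{65}} + 1410} = \frac{1}{1410 + \frac{130}{65 + 81 \sqrt{65}}}$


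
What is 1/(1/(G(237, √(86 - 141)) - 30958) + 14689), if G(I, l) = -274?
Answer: 31232/458766847 ≈ 6.8078e-5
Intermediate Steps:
1/(1/(G(237, √(86 - 141)) - 30958) + 14689) = 1/(1/(-274 - 30958) + 14689) = 1/(1/(-31232) + 14689) = 1/(-1/31232 + 14689) = 1/(458766847/31232) = 31232/458766847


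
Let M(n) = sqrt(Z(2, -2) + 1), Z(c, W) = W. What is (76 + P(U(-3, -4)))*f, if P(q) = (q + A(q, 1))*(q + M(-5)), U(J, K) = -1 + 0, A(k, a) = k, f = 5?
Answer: 390 - 10*I ≈ 390.0 - 10.0*I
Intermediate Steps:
M(n) = I (M(n) = sqrt(-2 + 1) = sqrt(-1) = I)
U(J, K) = -1
P(q) = 2*q*(I + q) (P(q) = (q + q)*(q + I) = (2*q)*(I + q) = 2*q*(I + q))
(76 + P(U(-3, -4)))*f = (76 + 2*(-1)*(I - 1))*5 = (76 + 2*(-1)*(-1 + I))*5 = (76 + (2 - 2*I))*5 = (78 - 2*I)*5 = 390 - 10*I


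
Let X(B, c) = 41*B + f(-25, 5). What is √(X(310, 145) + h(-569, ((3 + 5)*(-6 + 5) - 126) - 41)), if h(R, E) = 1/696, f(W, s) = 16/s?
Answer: √38490488670/1740 ≈ 112.75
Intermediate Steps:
h(R, E) = 1/696
X(B, c) = 16/5 + 41*B (X(B, c) = 41*B + 16/5 = 16/5 + 41*B)
√(X(310, 145) + h(-569, ((3 + 5)*(-6 + 5) - 126) - 41)) = √((16/5 + 41*310) + 1/696) = √((16/5 + 12710) + 1/696) = √(63566/5 + 1/696) = √(44241941/3480) = √38490488670/1740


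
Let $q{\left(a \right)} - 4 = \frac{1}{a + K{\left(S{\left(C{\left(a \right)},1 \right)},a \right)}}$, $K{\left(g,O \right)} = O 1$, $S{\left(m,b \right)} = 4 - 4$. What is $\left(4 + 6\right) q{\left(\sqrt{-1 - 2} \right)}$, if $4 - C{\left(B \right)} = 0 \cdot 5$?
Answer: $40 - \frac{5 i \sqrt{3}}{3} \approx 40.0 - 2.8868 i$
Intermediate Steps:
$C{\left(B \right)} = 4$ ($C{\left(B \right)} = 4 - 0 \cdot 5 = 4 - 0 = 4 + 0 = 4$)
$S{\left(m,b \right)} = 0$
$K{\left(g,O \right)} = O$
$q{\left(a \right)} = 4 + \frac{1}{2 a}$ ($q{\left(a \right)} = 4 + \frac{1}{a + a} = 4 + \frac{1}{2 a}$)
$\left(4 + 6\right) q{\left(\sqrt{-1 - 2} \right)} = \left(4 + 6\right) \left(4 + \frac{1}{2 \sqrt{-1 - 2}}\right) = 10 \left(4 + \frac{1}{2 \sqrt{-3}}\right) = 10 \left(4 + \frac{1}{2 i \sqrt{3}}\right) = 10 \left(4 + \frac{\left(- \frac{1}{3}\right) i \sqrt{3}}{2}\right) = 10 \left(4 - \frac{i \sqrt{3}}{6}\right) = 40 - \frac{5 i \sqrt{3}}{3}$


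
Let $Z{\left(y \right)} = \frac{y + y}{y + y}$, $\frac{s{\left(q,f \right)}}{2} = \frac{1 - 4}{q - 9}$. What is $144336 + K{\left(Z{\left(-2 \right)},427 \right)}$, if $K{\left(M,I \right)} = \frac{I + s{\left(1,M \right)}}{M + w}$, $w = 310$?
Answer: $\frac{179555695}{1244} \approx 1.4434 \cdot 10^{5}$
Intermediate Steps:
$s{\left(q,f \right)} = - \frac{6}{-9 + q}$ ($s{\left(q,f \right)} = 2 \frac{1 - 4}{q - 9} = 2 \left(- \frac{3}{-9 + q}\right) = - \frac{6}{-9 + q}$)
$Z{\left(y \right)} = 1$ ($Z{\left(y \right)} = \frac{2 y}{2 y} = 2 y \frac{1}{2 y} = 1$)
$K{\left(M,I \right)} = \frac{\frac{3}{4} + I}{310 + M}$ ($K{\left(M,I \right)} = \frac{I - \frac{6}{-9 + 1}}{M + 310} = \frac{I - \frac{6}{-8}}{310 + M} = \frac{I - - \frac{3}{4}}{310 + M} = \frac{I + \frac{3}{4}}{310 + M} = \frac{\frac{3}{4} + I}{310 + M}$)
$144336 + K{\left(Z{\left(-2 \right)},427 \right)} = 144336 + \frac{\frac{3}{4} + 427}{310 + 1} = 144336 + \frac{1}{311} \cdot \frac{1711}{4} = 144336 + \frac{1711}{1244} = \frac{179555695}{1244}$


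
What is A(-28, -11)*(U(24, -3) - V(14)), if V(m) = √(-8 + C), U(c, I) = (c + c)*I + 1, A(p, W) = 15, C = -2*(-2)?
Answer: -2145 - 30*I ≈ -2145.0 - 30.0*I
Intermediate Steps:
C = 4
U(c, I) = 1 + 2*I*c (U(c, I) = (2*c)*I + 1 = 2*I*c + 1 = 1 + 2*I*c)
V(m) = 2*I (V(m) = √(-8 + 4) = √(-4) = 2*I)
A(-28, -11)*(U(24, -3) - V(14)) = 15*((1 + 2*(-3)*24) - 2*I) = 15*((1 - 144) - 2*I) = 15*(-143 - 2*I) = -2145 - 30*I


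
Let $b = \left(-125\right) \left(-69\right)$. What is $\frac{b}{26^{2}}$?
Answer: $\frac{8625}{676} \approx 12.759$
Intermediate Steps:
$b = 8625$
$\frac{b}{26^{2}} = \frac{8625}{26^{2}} = \frac{8625}{676}$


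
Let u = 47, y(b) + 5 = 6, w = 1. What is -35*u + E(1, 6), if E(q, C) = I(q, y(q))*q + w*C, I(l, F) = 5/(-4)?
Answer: -6561/4 ≈ -1640.3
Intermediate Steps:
y(b) = 1 (y(b) = -5 + 6 = 1)
I(l, F) = -5/4 (I(l, F) = 5*(-1/4) = -5/4)
E(q, C) = C - 5*q/4 (E(q, C) = -5*q/4 + 1*C = -5*q/4 + C = C - 5*q/4)
-35*u + E(1, 6) = -35*47 + (6 - 5/4*1) = -1645 + (6 - 5/4) = -1645 + 19/4 = -6561/4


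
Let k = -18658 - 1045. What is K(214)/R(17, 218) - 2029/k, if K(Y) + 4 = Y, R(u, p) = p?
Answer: 2289976/2147627 ≈ 1.0663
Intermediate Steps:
K(Y) = -4 + Y
k = -19703
K(214)/R(17, 218) - 2029/k = (-4 + 214)/218 - 2029/(-19703) = 210*(1/218) - 2029*(-1/19703) = 105/109 + 2029/19703 = 2289976/2147627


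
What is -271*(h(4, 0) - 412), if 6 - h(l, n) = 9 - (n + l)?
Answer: 111381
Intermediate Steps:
h(l, n) = -3 + l + n (h(l, n) = 6 - (9 - (n + l)) = 6 - (9 - (l + n)) = 6 - (9 + (-l - n)) = 6 - (9 - l - n) = 6 + (-9 + l + n) = -3 + l + n)
-271*(h(4, 0) - 412) = -271*((-3 + 4 + 0) - 412) = -271*(1 - 412) = -271*(-411) = 111381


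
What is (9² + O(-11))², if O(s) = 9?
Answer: 8100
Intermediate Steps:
(9² + O(-11))² = (9² + 9)² = (81 + 9)² = 90² = 8100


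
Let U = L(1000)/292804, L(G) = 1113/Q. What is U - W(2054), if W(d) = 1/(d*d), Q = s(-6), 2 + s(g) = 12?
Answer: 1173181367/3088288701160 ≈ 0.00037988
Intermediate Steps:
s(g) = 10 (s(g) = -2 + 12 = 10)
Q = 10
L(G) = 1113/10
U = 1113/2928040 (U = (1113/10)/292804 = (1113/10)*(1/292804) = 1113/2928040 ≈ 0.00038012)
W(d) = d⁻²
U - W(2054) = 1113/2928040 - 1/2054² = 1113/2928040 - 1*1/4218916 = 1113/2928040 - 1/4218916 = 1173181367/3088288701160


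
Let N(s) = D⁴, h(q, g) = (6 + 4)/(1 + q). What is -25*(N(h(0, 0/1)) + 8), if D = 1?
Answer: -225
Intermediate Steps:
h(q, g) = 10/(1 + q)
N(s) = 1 (N(s) = 1⁴ = 1)
-25*(N(h(0, 0/1)) + 8) = -25*(1 + 8) = -25*9 = -225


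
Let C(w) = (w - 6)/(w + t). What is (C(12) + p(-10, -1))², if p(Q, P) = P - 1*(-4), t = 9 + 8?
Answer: 8649/841 ≈ 10.284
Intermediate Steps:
t = 17
p(Q, P) = 4 + P (p(Q, P) = P + 4 = 4 + P)
C(w) = (-6 + w)/(17 + w) (C(w) = (w - 6)/(w + 17) = (-6 + w)/(17 + w))
(C(12) + p(-10, -1))² = ((-6 + 12)/(17 + 12) + (4 - 1))² = (6/29 + 3)² = (93/29)² = 8649/841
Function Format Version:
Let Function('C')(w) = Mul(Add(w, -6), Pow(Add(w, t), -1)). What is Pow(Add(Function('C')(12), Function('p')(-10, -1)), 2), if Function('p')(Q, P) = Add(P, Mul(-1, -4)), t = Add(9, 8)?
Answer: Rational(8649, 841) ≈ 10.284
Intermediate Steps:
t = 17
Function('p')(Q, P) = Add(4, P) (Function('p')(Q, P) = Add(P, 4) = Add(4, P))
Function('C')(w) = Mul(Pow(Add(17, w), -1), Add(-6, w)) (Function('C')(w) = Mul(Add(w, -6), Pow(Add(w, 17), -1)) = Mul(Add(-6, w), Pow(Add(17, w), -1)) = Mul(Pow(Add(17, w), -1), Add(-6, w)))
Pow(Add(Function('C')(12), Function('p')(-10, -1)), 2) = Pow(Add(Mul(Pow(Add(17, 12), -1), Add(-6, 12)), Add(4, -1)), 2) = Pow(Add(Mul(Pow(29, -1), 6), 3), 2) = Pow(Add(Mul(Rational(1, 29), 6), 3), 2) = Pow(Add(Rational(6, 29), 3), 2) = Pow(Rational(93, 29), 2) = Rational(8649, 841)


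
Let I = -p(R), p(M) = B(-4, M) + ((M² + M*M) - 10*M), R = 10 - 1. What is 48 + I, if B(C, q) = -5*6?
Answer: 6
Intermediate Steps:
B(C, q) = -30
R = 9
p(M) = -30 - 10*M + 2*M² (p(M) = -30 + ((M² + M*M) - 10*M) = -30 + ((M² + M²) - 10*M) = -30 + (2*M² - 10*M) = -30 + (-10*M + 2*M²) = -30 - 10*M + 2*M²)
I = -42 (I = -(-30 - 10*9 + 2*9²) = -(-30 - 90 + 2*81) = -(-30 - 90 + 162) = -1*42 = -42)
48 + I = 48 - 42 = 6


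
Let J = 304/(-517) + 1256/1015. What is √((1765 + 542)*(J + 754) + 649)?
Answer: √479587527285222895/524755 ≈ 1319.7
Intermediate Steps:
J = 340792/524755 (J = 304*(-1/517) + 1256*(1/1015) = -304/517 + 1256/1015 = 340792/524755 ≈ 0.64943)
√((1765 + 542)*(J + 754) + 649) = √((1765 + 542)*(340792/524755 + 754) + 649) = √(2307*(396006062/524755) + 649) = √(913585985034/524755 + 649) = √(913926551029/524755) = √479587527285222895/524755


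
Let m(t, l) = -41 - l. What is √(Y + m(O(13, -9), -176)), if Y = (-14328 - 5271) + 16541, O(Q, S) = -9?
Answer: I*√2923 ≈ 54.065*I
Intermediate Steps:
Y = -3058 (Y = -19599 + 16541 = -3058)
√(Y + m(O(13, -9), -176)) = √(-3058 + (-41 - 1*(-176))) = √(-3058 + (-41 + 176)) = √(-3058 + 135) = √(-2923) = I*√2923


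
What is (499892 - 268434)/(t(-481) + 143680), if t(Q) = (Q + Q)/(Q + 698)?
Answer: 25113193/15588799 ≈ 1.6110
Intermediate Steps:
t(Q) = 2*Q/(698 + Q) (t(Q) = (2*Q)/(698 + Q) = 2*Q/(698 + Q))
(499892 - 268434)/(t(-481) + 143680) = (499892 - 268434)/(2*(-481)/(698 - 481) + 143680) = 231458/(2*(-481)/217 + 143680) = 231458/(2*(-481)*(1/217) + 143680) = 231458/(-962/217 + 143680) = 231458/(31177598/217) = 231458*(217/31177598) = 25113193/15588799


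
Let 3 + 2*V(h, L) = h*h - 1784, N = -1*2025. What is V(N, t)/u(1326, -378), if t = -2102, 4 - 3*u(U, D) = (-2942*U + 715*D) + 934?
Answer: 2049419/1390144 ≈ 1.4742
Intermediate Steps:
u(U, D) = -310 - 715*D/3 + 2942*U/3 (u(U, D) = 4/3 - ((-2942*U + 715*D) + 934)/3 = 4/3 - (934 - 2942*U + 715*D)/3 = 4/3 + (-934/3 - 715*D/3 + 2942*U/3) = -310 - 715*D/3 + 2942*U/3)
N = -2025
V(h, L) = -1787/2 + h**2/2 (V(h, L) = -3/2 + (h*h - 1784)/2 = -3/2 + (h**2 - 1784)/2 = -3/2 + (-1784 + h**2)/2 = -3/2 + (-892 + h**2/2) = -1787/2 + h**2/2)
V(N, t)/u(1326, -378) = (-1787/2 + (1/2)*(-2025)**2)/(-310 - 715/3*(-378) + (2942/3)*1326) = (-1787/2 + (1/2)*4100625)/(-310 + 90090 + 1300364) = (-1787/2 + 4100625/2)/1390144 = 2049419*(1/1390144) = 2049419/1390144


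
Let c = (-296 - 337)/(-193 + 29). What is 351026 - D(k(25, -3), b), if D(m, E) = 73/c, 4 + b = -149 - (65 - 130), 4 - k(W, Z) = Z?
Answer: 222187486/633 ≈ 3.5101e+5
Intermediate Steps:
k(W, Z) = 4 - Z
c = 633/164 (c = -633/(-164) = -633*(-1/164) = 633/164 ≈ 3.8598)
b = -88 (b = -4 + (-149 - (65 - 130)) = -4 + (-149 - 1*(-65)) = -4 + (-149 + 65) = -4 - 84 = -88)
D(m, E) = 11972/633 (D(m, E) = 73/(633/164) = 73*(164/633) = 11972/633)
351026 - D(k(25, -3), b) = 351026 - 1*11972/633 = 351026 - 11972/633 = 222187486/633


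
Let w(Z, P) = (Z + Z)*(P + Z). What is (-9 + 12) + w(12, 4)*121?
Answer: 46467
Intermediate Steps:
w(Z, P) = 2*Z*(P + Z) (w(Z, P) = (2*Z)*(P + Z) = 2*Z*(P + Z))
(-9 + 12) + w(12, 4)*121 = (-9 + 12) + (2*12*(4 + 12))*121 = 3 + (2*12*16)*121 = 3 + 384*121 = 3 + 46464 = 46467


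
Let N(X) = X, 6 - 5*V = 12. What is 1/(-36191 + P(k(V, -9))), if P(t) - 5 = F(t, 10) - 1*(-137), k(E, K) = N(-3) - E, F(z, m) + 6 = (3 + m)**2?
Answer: -1/35886 ≈ -2.7866e-5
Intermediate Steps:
F(z, m) = -6 + (3 + m)**2
V = -6/5 (V = 6/5 - 1/5*12 = 6/5 - 12/5 = -6/5 ≈ -1.2000)
k(E, K) = -3 - E
P(t) = 305 (P(t) = 5 + ((-6 + (3 + 10)**2) - 1*(-137)) = 5 + ((-6 + 13**2) + 137) = 5 + ((-6 + 169) + 137) = 5 + (163 + 137) = 5 + 300 = 305)
1/(-36191 + P(k(V, -9))) = 1/(-36191 + 305) = 1/(-35886) = -1/35886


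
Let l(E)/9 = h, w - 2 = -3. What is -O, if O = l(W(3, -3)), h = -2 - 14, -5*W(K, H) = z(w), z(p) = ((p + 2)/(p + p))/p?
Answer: 144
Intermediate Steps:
w = -1 (w = 2 - 3 = -1)
z(p) = (2 + p)/(2*p**2) (z(p) = ((2 + p)/((2*p)))/p = ((2 + p)*(1/(2*p)))/p = ((2 + p)/(2*p))/p = (2 + p)/(2*p**2))
W(K, H) = -1/10 (W(K, H) = -(2 - 1)/(10*(-1)**2) = -1/10)
h = -16
l(E) = -144 (l(E) = 9*(-16) = -144)
O = -144
-O = -1*(-144) = 144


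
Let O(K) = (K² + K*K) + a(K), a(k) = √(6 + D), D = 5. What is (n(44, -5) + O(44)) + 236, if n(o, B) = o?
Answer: 4152 + √11 ≈ 4155.3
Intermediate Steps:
a(k) = √11 (a(k) = √(6 + 5) = √11)
O(K) = √11 + 2*K² (O(K) = (K² + K*K) + √11 = (K² + K²) + √11 = 2*K² + √11 = √11 + 2*K²)
(n(44, -5) + O(44)) + 236 = (44 + (√11 + 2*44²)) + 236 = (44 + (√11 + 2*1936)) + 236 = (44 + (√11 + 3872)) + 236 = (44 + (3872 + √11)) + 236 = (3916 + √11) + 236 = 4152 + √11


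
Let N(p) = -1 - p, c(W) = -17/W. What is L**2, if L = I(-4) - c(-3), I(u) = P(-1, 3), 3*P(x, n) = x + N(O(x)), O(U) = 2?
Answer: 49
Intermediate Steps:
P(x, n) = -1 + x/3 (P(x, n) = (x + (-1 - 1*2))/3 = (x + (-1 - 2))/3 = (x - 3)/3 = (-3 + x)/3 = -1 + x/3)
I(u) = -4/3 (I(u) = -1 + (1/3)*(-1) = -1 - 1/3 = -4/3)
L = -7 (L = -4/3 - (-17)/(-3) = -4/3 - (-17)*(-1)/3 = -4/3 - 1*17/3 = -4/3 - 17/3 = -7)
L**2 = (-7)**2 = 49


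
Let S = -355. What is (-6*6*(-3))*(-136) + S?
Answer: -15043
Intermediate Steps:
(-6*6*(-3))*(-136) + S = (-6*6*(-3))*(-136) - 355 = -36*(-3)*(-136) - 355 = 108*(-136) - 355 = -14688 - 355 = -15043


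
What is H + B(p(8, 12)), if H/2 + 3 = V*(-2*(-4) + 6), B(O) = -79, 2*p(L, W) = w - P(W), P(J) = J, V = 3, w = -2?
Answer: -1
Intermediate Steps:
p(L, W) = -1 - W/2 (p(L, W) = (-2 - W)/2 = -1 - W/2)
H = 78 (H = -6 + 2*(3*(-2*(-4) + 6)) = -6 + 2*(3*(8 + 6)) = -6 + 2*(3*14) = -6 + 2*42 = -6 + 84 = 78)
H + B(p(8, 12)) = 78 - 79 = -1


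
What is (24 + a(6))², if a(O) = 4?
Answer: 784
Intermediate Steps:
(24 + a(6))² = (24 + 4)² = 28² = 784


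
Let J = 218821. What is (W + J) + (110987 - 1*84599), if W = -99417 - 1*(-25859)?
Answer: 171651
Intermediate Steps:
W = -73558 (W = -99417 + 25859 = -73558)
(W + J) + (110987 - 1*84599) = (-73558 + 218821) + (110987 - 1*84599) = 145263 + (110987 - 84599) = 145263 + 26388 = 171651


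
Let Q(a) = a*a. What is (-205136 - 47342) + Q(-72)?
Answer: -247294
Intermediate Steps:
Q(a) = a**2
(-205136 - 47342) + Q(-72) = (-205136 - 47342) + (-72)**2 = -252478 + 5184 = -247294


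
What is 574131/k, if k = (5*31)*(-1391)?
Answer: -574131/215605 ≈ -2.6629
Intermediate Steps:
k = -215605 (k = 155*(-1391) = -215605)
574131/k = 574131/(-215605) = 574131*(-1/215605) = -574131/215605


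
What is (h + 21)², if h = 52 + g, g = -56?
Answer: 289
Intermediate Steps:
h = -4 (h = 52 - 56 = -4)
(h + 21)² = (-4 + 21)² = 17² = 289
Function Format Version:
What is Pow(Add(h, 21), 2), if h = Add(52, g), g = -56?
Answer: 289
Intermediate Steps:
h = -4 (h = Add(52, -56) = -4)
Pow(Add(h, 21), 2) = Pow(Add(-4, 21), 2) = Pow(17, 2) = 289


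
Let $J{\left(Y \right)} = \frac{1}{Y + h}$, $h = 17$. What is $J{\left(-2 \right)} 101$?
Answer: $\frac{101}{15} \approx 6.7333$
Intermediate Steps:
$J{\left(Y \right)} = \frac{1}{17 + Y}$ ($J{\left(Y \right)} = \frac{1}{Y + 17} = \frac{1}{17 + Y}$)
$J{\left(-2 \right)} 101 = \frac{1}{17 - 2} \cdot 101 = \frac{1}{15} \cdot 101 = \frac{101}{15}$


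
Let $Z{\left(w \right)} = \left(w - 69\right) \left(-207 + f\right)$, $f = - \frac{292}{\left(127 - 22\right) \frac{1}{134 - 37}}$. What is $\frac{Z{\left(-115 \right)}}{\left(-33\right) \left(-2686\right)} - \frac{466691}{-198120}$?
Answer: $\frac{205611442027}{61463361960} \approx 3.3453$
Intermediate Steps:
$f = - \frac{28324}{105}$ ($f = - \frac{292}{105 \cdot \frac{1}{97}} = - \frac{292}{\frac{105}{97}} = \left(-292\right) \frac{97}{105} = - \frac{28324}{105} \approx -269.75$)
$Z{\left(w \right)} = \frac{1151357}{35} - \frac{50059 w}{105}$ ($Z{\left(w \right)} = \left(w - 69\right) \left(-207 - \frac{28324}{105}\right) = \left(-69 + w\right) \left(- \frac{50059}{105}\right) = \frac{1151357}{35} - \frac{50059 w}{105}$)
$\frac{Z{\left(-115 \right)}}{\left(-33\right) \left(-2686\right)} - \frac{466691}{-198120} = \frac{\frac{1151357}{35} - - \frac{1151357}{21}}{\left(-33\right) \left(-2686\right)} - \frac{466691}{-198120} = \frac{\frac{1151357}{35} + \frac{1151357}{21}}{88638} - - \frac{466691}{198120} = \frac{9210856}{105} \cdot \frac{1}{88638} + \frac{466691}{198120} = \frac{4605428}{4653495} + \frac{466691}{198120} = \frac{205611442027}{61463361960}$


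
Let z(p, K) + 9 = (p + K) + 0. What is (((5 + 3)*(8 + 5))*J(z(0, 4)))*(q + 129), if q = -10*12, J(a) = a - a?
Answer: 0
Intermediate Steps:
z(p, K) = -9 + K + p (z(p, K) = -9 + ((p + K) + 0) = -9 + ((K + p) + 0) = -9 + (K + p) = -9 + K + p)
J(a) = 0
q = -120
(((5 + 3)*(8 + 5))*J(z(0, 4)))*(q + 129) = (((5 + 3)*(8 + 5))*0)*(-120 + 129) = ((8*13)*0)*9 = (104*0)*9 = 0*9 = 0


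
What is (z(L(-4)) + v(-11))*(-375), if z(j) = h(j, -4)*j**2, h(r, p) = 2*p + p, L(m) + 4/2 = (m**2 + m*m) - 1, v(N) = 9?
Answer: 3781125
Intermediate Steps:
L(m) = -3 + 2*m**2 (L(m) = -2 + ((m**2 + m*m) - 1) = -2 + ((m**2 + m**2) - 1) = -2 + (2*m**2 - 1) = -2 + (-1 + 2*m**2) = -3 + 2*m**2)
h(r, p) = 3*p
z(j) = -12*j**2 (z(j) = (3*(-4))*j**2 = -12*j**2)
(z(L(-4)) + v(-11))*(-375) = (-12*(-3 + 2*(-4)**2)**2 + 9)*(-375) = (-12*(-3 + 2*16)**2 + 9)*(-375) = (-12*(-3 + 32)**2 + 9)*(-375) = (-12*29**2 + 9)*(-375) = (-12*841 + 9)*(-375) = (-10092 + 9)*(-375) = -10083*(-375) = 3781125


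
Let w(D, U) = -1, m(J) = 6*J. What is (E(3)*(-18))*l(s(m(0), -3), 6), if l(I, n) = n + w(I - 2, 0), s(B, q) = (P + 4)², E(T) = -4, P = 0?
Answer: 360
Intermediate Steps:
s(B, q) = 16 (s(B, q) = (0 + 4)² = 4² = 16)
l(I, n) = -1 + n (l(I, n) = n - 1 = -1 + n)
(E(3)*(-18))*l(s(m(0), -3), 6) = (-4*(-18))*(-1 + 6) = 72*5 = 360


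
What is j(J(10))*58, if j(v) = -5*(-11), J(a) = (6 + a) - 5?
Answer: 3190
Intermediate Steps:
J(a) = 1 + a
j(v) = 55
j(J(10))*58 = 55*58 = 3190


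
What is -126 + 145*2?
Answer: 164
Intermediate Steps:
-126 + 145*2 = -126 + 290 = 164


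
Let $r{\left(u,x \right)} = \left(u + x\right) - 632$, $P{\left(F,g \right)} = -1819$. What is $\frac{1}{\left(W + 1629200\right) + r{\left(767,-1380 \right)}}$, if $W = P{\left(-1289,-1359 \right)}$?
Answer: $\frac{1}{1626136} \approx 6.1495 \cdot 10^{-7}$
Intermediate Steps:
$r{\left(u,x \right)} = -632 + u + x$
$W = -1819$
$\frac{1}{\left(W + 1629200\right) + r{\left(767,-1380 \right)}} = \frac{1}{\left(-1819 + 1629200\right) - 1245} = \frac{1}{1627381 - 1245} = \frac{1}{1626136}$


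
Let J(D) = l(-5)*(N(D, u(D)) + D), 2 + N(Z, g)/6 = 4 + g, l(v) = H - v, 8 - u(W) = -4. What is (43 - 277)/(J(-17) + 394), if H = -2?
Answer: -234/595 ≈ -0.39328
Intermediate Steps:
u(W) = 12 (u(W) = 8 - 1*(-4) = 8 + 4 = 12)
l(v) = -2 - v
N(Z, g) = 12 + 6*g (N(Z, g) = -12 + 6*(4 + g) = -12 + (24 + 6*g) = 12 + 6*g)
J(D) = 252 + 3*D (J(D) = (-2 - 1*(-5))*((12 + 6*12) + D) = (-2 + 5)*((12 + 72) + D) = 3*(84 + D) = 252 + 3*D)
(43 - 277)/(J(-17) + 394) = (43 - 277)/((252 + 3*(-17)) + 394) = -234/((252 - 51) + 394) = -234/(201 + 394) = -234/595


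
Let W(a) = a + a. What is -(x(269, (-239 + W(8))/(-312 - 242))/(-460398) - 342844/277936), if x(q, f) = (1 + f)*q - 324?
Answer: 455490433105/369221317211 ≈ 1.2337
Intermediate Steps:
W(a) = 2*a
x(q, f) = -324 + q*(1 + f) (x(q, f) = q*(1 + f) - 324 = -324 + q*(1 + f))
-(x(269, (-239 + W(8))/(-312 - 242))/(-460398) - 342844/277936) = -((-324 + 269 + ((-239 + 2*8)/(-312 - 242))*269)/(-460398) - 342844/277936) = -((-324 + 269 + ((-239 + 16)/(-554))*269)*(-1/460398) - 342844*1/277936) = -((-324 + 269 - 223*(-1/554)*269)*(-1/460398) - 85711/69484) = -((-324 + 269 + (223/554)*269)*(-1/460398) - 85711/69484) = -((-324 + 269 + 59987/554)*(-1/460398) - 85711/69484) = -((29517/554)*(-1/460398) - 85711/69484) = -(-9839/85020164 - 85711/69484) = -1*(-455490433105/369221317211) = 455490433105/369221317211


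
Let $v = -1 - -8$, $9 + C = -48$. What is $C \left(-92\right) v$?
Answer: $36708$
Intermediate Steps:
$C = -57$ ($C = -9 - 48 = -57$)
$v = 7$ ($v = -1 + 8 = 7$)
$C \left(-92\right) v = \left(-57\right) \left(-92\right) 7 = 5244 \cdot 7 = 36708$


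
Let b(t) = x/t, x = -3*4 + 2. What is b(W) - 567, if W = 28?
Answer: -7943/14 ≈ -567.36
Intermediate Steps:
x = -10 (x = -12 + 2 = -10)
b(t) = -10/t
b(W) - 567 = -10/28 - 567 = -10*1/28 - 567 = -5/14 - 567 = -7943/14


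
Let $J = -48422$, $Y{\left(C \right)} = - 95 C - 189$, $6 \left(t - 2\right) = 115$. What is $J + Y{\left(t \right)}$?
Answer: $- \frac{303731}{6} \approx -50622.0$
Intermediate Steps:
$t = \frac{127}{6}$ ($t = 2 + \frac{1}{6} \cdot 115 = 2 + \frac{115}{6} = \frac{127}{6} \approx 21.167$)
$Y{\left(C \right)} = -189 - 95 C$
$J + Y{\left(t \right)} = -48422 - \frac{13199}{6} = - \frac{303731}{6}$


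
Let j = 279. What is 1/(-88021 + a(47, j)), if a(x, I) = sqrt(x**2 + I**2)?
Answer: -88021/7747616391 - 5*sqrt(3202)/7747616391 ≈ -1.1398e-5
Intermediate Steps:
a(x, I) = sqrt(I**2 + x**2)
1/(-88021 + a(47, j)) = 1/(-88021 + sqrt(279**2 + 47**2)) = 1/(-88021 + sqrt(77841 + 2209)) = 1/(-88021 + sqrt(80050)) = 1/(-88021 + 5*sqrt(3202))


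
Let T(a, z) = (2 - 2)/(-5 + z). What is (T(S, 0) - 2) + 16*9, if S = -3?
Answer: 142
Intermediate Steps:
T(a, z) = 0 (T(a, z) = 0/(-5 + z) = 0)
(T(S, 0) - 2) + 16*9 = (0 - 2) + 16*9 = -2 + 144 = 142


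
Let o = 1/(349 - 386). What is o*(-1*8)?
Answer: 8/37 ≈ 0.21622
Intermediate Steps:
o = -1/37 (o = 1/(-37) = -1/37 ≈ -0.027027)
o*(-1*8) = -(-1)*8/37 = -1/37*(-8) = 8/37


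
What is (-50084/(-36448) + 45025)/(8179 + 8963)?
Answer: 136760107/52065968 ≈ 2.6267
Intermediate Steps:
(-50084/(-36448) + 45025)/(8179 + 8963) = (-50084*(-1/36448) + 45025)/17142 = (12521/9112 + 45025)*(1/17142) = (410280321/9112)*(1/17142) = 136760107/52065968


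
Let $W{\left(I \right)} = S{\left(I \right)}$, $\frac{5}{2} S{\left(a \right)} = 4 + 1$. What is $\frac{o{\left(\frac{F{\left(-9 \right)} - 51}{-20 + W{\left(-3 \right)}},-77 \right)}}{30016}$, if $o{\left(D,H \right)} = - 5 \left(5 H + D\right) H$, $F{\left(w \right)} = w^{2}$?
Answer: $- \frac{7975}{1608} \approx -4.9596$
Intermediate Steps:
$S{\left(a \right)} = 2$ ($S{\left(a \right)} = \frac{2 \left(4 + 1\right)}{5} = \frac{2}{5} \cdot 5 = 2$)
$W{\left(I \right)} = 2$
$o{\left(D,H \right)} = H \left(- 25 H - 5 D\right)$ ($o{\left(D,H \right)} = - 5 \left(D + 5 H\right) H = \left(- 25 H - 5 D\right) H = H \left(- 25 H - 5 D\right)$)
$\frac{o{\left(\frac{F{\left(-9 \right)} - 51}{-20 + W{\left(-3 \right)}},-77 \right)}}{30016} = \frac{\left(-5\right) \left(-77\right) \left(\frac{\left(-9\right)^{2} - 51}{-20 + 2} + 5 \left(-77\right)\right)}{30016} = \left(-5\right) \left(-77\right) \left(\frac{81 - 51}{-18} - 385\right) \frac{1}{30016} = \left(-5\right) \left(-77\right) \left(30 \left(- \frac{1}{18}\right) - 385\right) \frac{1}{30016} = \left(-5\right) \left(-77\right) \left(- \frac{5}{3} - 385\right) \frac{1}{30016} = \left(-5\right) \left(-77\right) \left(- \frac{1160}{3}\right) \frac{1}{30016} = \left(- \frac{446600}{3}\right) \frac{1}{30016} = - \frac{7975}{1608}$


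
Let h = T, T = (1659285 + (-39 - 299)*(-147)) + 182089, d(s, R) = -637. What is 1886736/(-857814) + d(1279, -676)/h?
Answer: -594746234613/270362957140 ≈ -2.1998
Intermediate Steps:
T = 1891060 (T = (1659285 - 338*(-147)) + 182089 = (1659285 + 49686) + 182089 = 1708971 + 182089 = 1891060)
h = 1891060
1886736/(-857814) + d(1279, -676)/h = 1886736/(-857814) - 637/1891060 = 1886736*(-1/857814) - 637*1/1891060 = -314456/142969 - 637/1891060 = -594746234613/270362957140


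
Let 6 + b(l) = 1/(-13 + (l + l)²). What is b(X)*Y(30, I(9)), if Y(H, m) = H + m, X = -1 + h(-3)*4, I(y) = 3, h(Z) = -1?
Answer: -5731/29 ≈ -197.62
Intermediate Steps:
X = -5 (X = -1 - 1*4 = -1 - 4 = -5)
b(l) = -6 + 1/(-13 + 4*l²) (b(l) = -6 + 1/(-13 + (l + l)²) = -6 + 1/(-13 + (2*l)²) = -6 + 1/(-13 + 4*l²))
b(X)*Y(30, I(9)) = ((79 - 24*(-5)²)/(-13 + 4*(-5)²))*(30 + 3) = ((79 - 24*25)/(-13 + 4*25))*33 = ((79 - 600)/(-13 + 100))*33 = (-521/87)*33 = ((1/87)*(-521))*33 = -521/87*33 = -5731/29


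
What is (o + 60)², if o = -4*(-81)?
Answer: 147456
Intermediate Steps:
o = 324
(o + 60)² = (324 + 60)² = 384² = 147456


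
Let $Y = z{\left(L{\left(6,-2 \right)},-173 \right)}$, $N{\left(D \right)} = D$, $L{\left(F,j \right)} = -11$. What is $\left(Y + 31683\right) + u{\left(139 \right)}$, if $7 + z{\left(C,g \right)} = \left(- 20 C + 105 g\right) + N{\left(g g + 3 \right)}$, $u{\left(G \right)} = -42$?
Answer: $43621$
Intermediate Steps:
$z{\left(C,g \right)} = -4 + g^{2} - 20 C + 105 g$ ($z{\left(C,g \right)} = -7 - \left(-3 - 105 g + 20 C - g g\right) = -7 - \left(-3 - g^{2} - 105 g + 20 C\right) = -7 + \left(3 + g^{2} - 20 C + 105 g\right) = -4 + g^{2} - 20 C + 105 g$)
$Y = 11980$ ($Y = -4 + \left(-173\right)^{2} - -220 + 105 \left(-173\right) = -4 + 29929 + 220 - 18165 = 11980$)
$\left(Y + 31683\right) + u{\left(139 \right)} = \left(11980 + 31683\right) - 42 = 43663 - 42 = 43621$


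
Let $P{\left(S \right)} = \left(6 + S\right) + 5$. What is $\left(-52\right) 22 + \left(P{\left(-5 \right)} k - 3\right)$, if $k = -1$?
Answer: $-1153$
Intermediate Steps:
$P{\left(S \right)} = 11 + S$
$\left(-52\right) 22 + \left(P{\left(-5 \right)} k - 3\right) = \left(-52\right) 22 + \left(\left(11 - 5\right) \left(-1\right) - 3\right) = -1144 + \left(6 \left(-1\right) - 3\right) = -1144 - 9 = -1153$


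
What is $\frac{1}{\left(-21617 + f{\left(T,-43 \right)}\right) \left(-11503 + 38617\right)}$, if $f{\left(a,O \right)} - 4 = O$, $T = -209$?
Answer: $- \frac{1}{587180784} \approx -1.7031 \cdot 10^{-9}$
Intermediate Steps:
$f{\left(a,O \right)} = 4 + O$
$\frac{1}{\left(-21617 + f{\left(T,-43 \right)}\right) \left(-11503 + 38617\right)} = \frac{1}{\left(-21617 + \left(4 - 43\right)\right) \left(-11503 + 38617\right)} = \frac{1}{\left(-21617 - 39\right) 27114} = \frac{1}{\left(-21656\right) 27114} = \frac{1}{-587180784} = - \frac{1}{587180784}$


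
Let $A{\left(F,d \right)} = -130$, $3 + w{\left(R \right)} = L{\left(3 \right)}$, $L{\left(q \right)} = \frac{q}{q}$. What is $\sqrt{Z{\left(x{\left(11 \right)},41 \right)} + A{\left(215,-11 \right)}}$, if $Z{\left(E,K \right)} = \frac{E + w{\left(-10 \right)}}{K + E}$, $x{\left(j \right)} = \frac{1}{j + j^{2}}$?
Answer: $\frac{3 i \sqrt{423388621}}{5413} \approx 11.404 i$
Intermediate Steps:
$L{\left(q \right)} = 1$
$w{\left(R \right)} = -2$ ($w{\left(R \right)} = -3 + 1 = -2$)
$Z{\left(E,K \right)} = \frac{-2 + E}{E + K}$ ($Z{\left(E,K \right)} = \frac{E - 2}{K + E} = \frac{-2 + E}{E + K}$)
$\sqrt{Z{\left(x{\left(11 \right)},41 \right)} + A{\left(215,-11 \right)}} = \sqrt{\frac{-2 + \frac{1}{11 \left(1 + 11\right)}}{\frac{1}{11 \left(1 + 11\right)} + 41} - 130} = \sqrt{\frac{-2 + \frac{1}{11 \cdot 12}}{\frac{1}{11 \cdot 12} + 41} - 130} = \sqrt{\frac{-2 + \frac{1}{11} \cdot \frac{1}{12}}{\frac{1}{11} \cdot \frac{1}{12} + 41} - 130} = \sqrt{\frac{-2 + \frac{1}{132}}{\frac{1}{132} + 41} - 130} = \sqrt{\frac{1}{\frac{5413}{132}} \left(- \frac{263}{132}\right) - 130} = \sqrt{\frac{132}{5413} \left(- \frac{263}{132}\right) - 130} = \sqrt{- \frac{263}{5413} - 130} = \sqrt{- \frac{703953}{5413}} = \frac{3 i \sqrt{423388621}}{5413}$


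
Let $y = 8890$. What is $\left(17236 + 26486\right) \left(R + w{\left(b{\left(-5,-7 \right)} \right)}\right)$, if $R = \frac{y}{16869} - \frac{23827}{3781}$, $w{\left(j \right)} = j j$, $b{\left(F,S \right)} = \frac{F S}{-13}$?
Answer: $\frac{231518427723912}{3593035147} \approx 64435.0$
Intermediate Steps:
$b{\left(F,S \right)} = - \frac{F S}{13}$ ($b{\left(F,S \right)} = F S \left(- \frac{1}{13}\right) = - \frac{F S}{13}$)
$w{\left(j \right)} = j^{2}$
$R = - \frac{368324573}{63781689}$ ($R = \frac{8890}{16869} - \frac{23827}{3781} = - \frac{368324573}{63781689} \approx -5.7748$)
$\left(17236 + 26486\right) \left(R + w{\left(b{\left(-5,-7 \right)} \right)}\right) = \left(17236 + 26486\right) \left(- \frac{368324573}{63781689} + \left(\left(- \frac{1}{13}\right) \left(-5\right) \left(-7\right)\right)^{2}\right) = 43722 \left(- \frac{368324573}{63781689} + \left(- \frac{35}{13}\right)^{2}\right) = 43722 \left(- \frac{368324573}{63781689} + \frac{1225}{169}\right) = 43722 \cdot \frac{15885716188}{10779105441} = \frac{231518427723912}{3593035147}$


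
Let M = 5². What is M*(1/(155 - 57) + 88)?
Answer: 215625/98 ≈ 2200.3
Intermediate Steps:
M = 25
M*(1/(155 - 57) + 88) = 25*(1/(155 - 57) + 88) = 25*(1/98 + 88) = 25*(8625/98) = 215625/98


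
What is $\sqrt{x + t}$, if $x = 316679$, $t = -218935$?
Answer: $4 \sqrt{6109} \approx 312.64$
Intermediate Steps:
$\sqrt{x + t} = \sqrt{316679 - 218935} = \sqrt{97744} = 4 \sqrt{6109}$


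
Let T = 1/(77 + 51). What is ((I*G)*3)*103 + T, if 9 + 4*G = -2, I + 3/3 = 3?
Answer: -217535/128 ≈ -1699.5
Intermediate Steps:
I = 2 (I = -1 + 3 = 2)
G = -11/4 (G = -9/4 + (1/4)*(-2) = -9/4 - 1/2 = -11/4 ≈ -2.7500)
T = 1/128 ≈ 0.0078125
((I*G)*3)*103 + T = ((2*(-11/4))*3)*103 + 1/128 = -11/2*3*103 + 1/128 = -33/2*103 + 1/128 = -3399/2 + 1/128 = -217535/128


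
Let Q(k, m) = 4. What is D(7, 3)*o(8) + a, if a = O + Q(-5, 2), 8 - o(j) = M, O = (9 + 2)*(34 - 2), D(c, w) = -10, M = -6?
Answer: 216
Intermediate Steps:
O = 352 (O = 11*32 = 352)
o(j) = 14 (o(j) = 8 - 1*(-6) = 8 + 6 = 14)
a = 356 (a = 352 + 4 = 356)
D(7, 3)*o(8) + a = -10*14 + 356 = -140 + 356 = 216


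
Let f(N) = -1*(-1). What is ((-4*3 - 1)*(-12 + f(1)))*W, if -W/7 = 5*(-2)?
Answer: 10010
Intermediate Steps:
f(N) = 1
W = 70 (W = -35*(-2) = -7*(-10) = 70)
((-4*3 - 1)*(-12 + f(1)))*W = ((-4*3 - 1)*(-12 + 1))*70 = ((-12 - 1)*(-11))*70 = -13*(-11)*70 = 143*70 = 10010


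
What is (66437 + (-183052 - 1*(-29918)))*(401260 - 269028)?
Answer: -11464117704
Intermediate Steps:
(66437 + (-183052 - 1*(-29918)))*(401260 - 269028) = (66437 + (-183052 + 29918))*132232 = (66437 - 153134)*132232 = -86697*132232 = -11464117704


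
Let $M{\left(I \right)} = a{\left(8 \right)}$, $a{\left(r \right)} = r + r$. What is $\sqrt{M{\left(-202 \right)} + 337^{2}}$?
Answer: $\sqrt{113585} \approx 337.02$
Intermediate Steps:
$a{\left(r \right)} = 2 r$
$M{\left(I \right)} = 16$ ($M{\left(I \right)} = 2 \cdot 8 = 16$)
$\sqrt{M{\left(-202 \right)} + 337^{2}} = \sqrt{16 + 337^{2}} = \sqrt{16 + 113569} = \sqrt{113585}$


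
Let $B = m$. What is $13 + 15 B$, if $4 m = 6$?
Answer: $\frac{71}{2} \approx 35.5$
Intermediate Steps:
$m = \frac{3}{2}$ ($m = \frac{1}{4} \cdot 6 = \frac{3}{2} \approx 1.5$)
$B = \frac{3}{2} \approx 1.5$
$13 + 15 B = 13 + 15 \cdot \frac{3}{2} = 13 + \frac{45}{2} = \frac{71}{2}$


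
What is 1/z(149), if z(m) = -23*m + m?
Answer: -1/3278 ≈ -0.00030506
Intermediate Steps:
z(m) = -22*m
1/z(149) = 1/(-22*149) = 1/(-3278) = -1/3278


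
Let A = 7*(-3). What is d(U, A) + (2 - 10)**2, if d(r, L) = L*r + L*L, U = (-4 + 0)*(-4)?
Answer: 169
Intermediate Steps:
U = 16 (U = -4*(-4) = 16)
A = -21
d(r, L) = L**2 + L*r (d(r, L) = L*r + L**2 = L**2 + L*r)
d(U, A) + (2 - 10)**2 = -21*(-21 + 16) + (2 - 10)**2 = -21*(-5) + (-8)**2 = 105 + 64 = 169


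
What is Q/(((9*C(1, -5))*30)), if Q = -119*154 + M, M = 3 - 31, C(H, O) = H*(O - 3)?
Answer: 3059/360 ≈ 8.4972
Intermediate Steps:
C(H, O) = H*(-3 + O)
M = -28
Q = -18354 (Q = -119*154 - 28 = -18326 - 28 = -18354)
Q/(((9*C(1, -5))*30)) = -18354*1/(270*(-3 - 5)) = -18354/((9*(1*(-8)))*30) = -18354/((9*(-8))*30) = -18354/((-72*30)) = -18354/(-2160) = -18354*(-1/2160) = 3059/360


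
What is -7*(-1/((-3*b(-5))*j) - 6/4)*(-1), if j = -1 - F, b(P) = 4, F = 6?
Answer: -127/12 ≈ -10.583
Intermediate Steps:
j = -7 (j = -1 - 1*6 = -1 - 6 = -7)
-7*(-1/((-3*b(-5))*j) - 6/4)*(-1) = -7*(-1/(-3*4*(-7)) - 6/4)*(-1) = -7*(-1/((-12*(-7))) - 6*¼)*(-1) = -7*(-1/84 - 3/2)*(-1) = -7*(-127/84)*(-1) = (127/12)*(-1) = -127/12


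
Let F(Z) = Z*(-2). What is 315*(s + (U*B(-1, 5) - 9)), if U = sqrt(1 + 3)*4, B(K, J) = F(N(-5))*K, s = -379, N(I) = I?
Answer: -147420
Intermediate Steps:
F(Z) = -2*Z
B(K, J) = 10*K (B(K, J) = (-2*(-5))*K = 10*K)
U = 8 (U = sqrt(4)*4 = 2*4 = 8)
315*(s + (U*B(-1, 5) - 9)) = 315*(-379 + (8*(10*(-1)) - 9)) = 315*(-379 + (8*(-10) - 9)) = 315*(-379 + (-80 - 9)) = 315*(-379 - 89) = 315*(-468) = -147420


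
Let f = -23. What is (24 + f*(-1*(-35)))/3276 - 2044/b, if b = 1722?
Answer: -191453/134316 ≈ -1.4254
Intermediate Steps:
(24 + f*(-1*(-35)))/3276 - 2044/b = (24 - (-23)*(-35))/3276 - 2044/1722 = (24 - 23*35)*(1/3276) - 2044*1/1722 = (24 - 805)*(1/3276) - 146/123 = -781*1/3276 - 146/123 = -781/3276 - 146/123 = -191453/134316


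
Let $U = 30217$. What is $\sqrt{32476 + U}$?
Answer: $\sqrt{62693} \approx 250.39$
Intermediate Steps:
$\sqrt{32476 + U} = \sqrt{32476 + 30217} = \sqrt{62693}$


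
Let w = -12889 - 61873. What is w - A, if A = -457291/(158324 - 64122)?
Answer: -7042272633/94202 ≈ -74757.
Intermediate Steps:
w = -74762
A = -457291/94202 ≈ -4.8544
w - A = -74762 - 1*(-457291/94202) = -74762 + 457291/94202 = -7042272633/94202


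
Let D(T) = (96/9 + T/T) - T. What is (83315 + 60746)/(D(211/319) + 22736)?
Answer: 137866377/21768884 ≈ 6.3332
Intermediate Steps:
D(T) = 35/3 - T (D(T) = (96*(⅑) + 1) - T = (32/3 + 1) - T = 35/3 - T)
(83315 + 60746)/(D(211/319) + 22736) = (83315 + 60746)/((35/3 - 211/319) + 22736) = 144061/((35/3 - 211/319) + 22736) = 144061/(10532/957 + 22736) = 144061/(21768884/957) = 144061*(957/21768884) = 137866377/21768884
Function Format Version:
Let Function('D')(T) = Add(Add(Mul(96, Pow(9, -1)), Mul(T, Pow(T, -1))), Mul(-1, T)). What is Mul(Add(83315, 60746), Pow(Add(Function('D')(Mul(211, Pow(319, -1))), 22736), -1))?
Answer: Rational(137866377, 21768884) ≈ 6.3332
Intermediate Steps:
Function('D')(T) = Add(Rational(35, 3), Mul(-1, T)) (Function('D')(T) = Add(Add(Mul(96, Rational(1, 9)), 1), Mul(-1, T)) = Add(Add(Rational(32, 3), 1), Mul(-1, T)) = Add(Rational(35, 3), Mul(-1, T)))
Mul(Add(83315, 60746), Pow(Add(Function('D')(Mul(211, Pow(319, -1))), 22736), -1)) = Mul(Add(83315, 60746), Pow(Add(Add(Rational(35, 3), Mul(-1, Mul(211, Pow(319, -1)))), 22736), -1)) = Mul(144061, Pow(Add(Add(Rational(35, 3), Mul(-1, Mul(211, Rational(1, 319)))), 22736), -1)) = Mul(144061, Pow(Add(Add(Rational(35, 3), Mul(-1, Rational(211, 319))), 22736), -1)) = Mul(144061, Pow(Add(Add(Rational(35, 3), Rational(-211, 319)), 22736), -1)) = Mul(144061, Pow(Add(Rational(10532, 957), 22736), -1)) = Mul(144061, Pow(Rational(21768884, 957), -1)) = Mul(144061, Rational(957, 21768884)) = Rational(137866377, 21768884)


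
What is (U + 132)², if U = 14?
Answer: 21316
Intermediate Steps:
(U + 132)² = (14 + 132)² = 146² = 21316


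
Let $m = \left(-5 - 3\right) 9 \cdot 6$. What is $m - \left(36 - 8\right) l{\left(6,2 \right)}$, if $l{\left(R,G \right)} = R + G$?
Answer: $-656$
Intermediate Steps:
$l{\left(R,G \right)} = G + R$
$m = -432$ ($m = \left(-5 - 3\right) 9 \cdot 6 = \left(-8\right) 9 \cdot 6 = \left(-72\right) 6 = -432$)
$m - \left(36 - 8\right) l{\left(6,2 \right)} = -432 - \left(36 - 8\right) \left(2 + 6\right) = -432 - 28 \cdot 8 = -432 - 224 = -656$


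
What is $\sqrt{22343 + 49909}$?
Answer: $18 \sqrt{223} \approx 268.8$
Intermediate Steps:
$\sqrt{22343 + 49909} = \sqrt{72252} = 18 \sqrt{223}$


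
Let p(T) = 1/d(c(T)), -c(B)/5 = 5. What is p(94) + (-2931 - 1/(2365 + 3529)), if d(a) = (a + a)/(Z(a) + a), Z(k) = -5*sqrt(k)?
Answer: -8636184/2947 + I/2 ≈ -2930.5 + 0.5*I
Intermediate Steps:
c(B) = -25 (c(B) = -5*5 = -25)
d(a) = 2*a/(a - 5*sqrt(a)) (d(a) = (a + a)/(-5*sqrt(a) + a) = (2*a)/(a - 5*sqrt(a)) = 2*a/(a - 5*sqrt(a)))
p(T) = (1 + I)/2 (p(T) = 1/(2*(-25)/(-25 - 25*I)) = 1/(2*(-25)*((-25 + 25*I)/1250)) = 1/(1 - I) = (1 + I)/2)
p(94) + (-2931 - 1/(2365 + 3529)) = (1/2 + I/2) + (-2931 - 1/(2365 + 3529)) = (1/2 + I/2) + (-2931 - 1/5894) = (1/2 + I/2) - 17275315/5894 = -8636184/2947 + I/2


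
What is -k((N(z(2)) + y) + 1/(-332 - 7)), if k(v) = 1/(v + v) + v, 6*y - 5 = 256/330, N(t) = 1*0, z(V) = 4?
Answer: -17783403331/12010251330 ≈ -1.4807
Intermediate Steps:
N(t) = 0
y = 953/990 (y = 5/6 + (256/330)/6 = 5/6 + (256*(1/330))/6 = 5/6 + (1/6)*(128/165) = 5/6 + 64/495 = 953/990 ≈ 0.96263)
k(v) = v + 1/(2*v) (k(v) = 1/(2*v) + v = v + 1/(2*v))
-k((N(z(2)) + y) + 1/(-332 - 7)) = -(((0 + 953/990) + 1/(-332 - 7)) + 1/(2*((0 + 953/990) + 1/(-332 - 7)))) = -((953/990 + 1/(-339)) + 1/(2*(953/990 + 1/(-339)))) = -((953/990 - 1/339) + 1/(2*(953/990 - 1/339))) = -(107359/111870 + 1/(2*(107359/111870))) = -(107359/111870 + (1/2)*(111870/107359)) = -(107359/111870 + 55935/107359) = -1*17783403331/12010251330 = -17783403331/12010251330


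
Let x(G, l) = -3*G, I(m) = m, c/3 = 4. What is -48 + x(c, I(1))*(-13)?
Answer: 420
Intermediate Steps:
c = 12 (c = 3*4 = 12)
-48 + x(c, I(1))*(-13) = -48 - 3*12*(-13) = -48 - 36*(-13) = -48 + 468 = 420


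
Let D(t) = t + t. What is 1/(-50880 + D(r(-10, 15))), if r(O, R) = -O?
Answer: -1/50860 ≈ -1.9662e-5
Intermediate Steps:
D(t) = 2*t
1/(-50880 + D(r(-10, 15))) = 1/(-50880 + 2*(-1*(-10))) = 1/(-50880 + 2*10) = 1/(-50880 + 20) = 1/(-50860) = -1/50860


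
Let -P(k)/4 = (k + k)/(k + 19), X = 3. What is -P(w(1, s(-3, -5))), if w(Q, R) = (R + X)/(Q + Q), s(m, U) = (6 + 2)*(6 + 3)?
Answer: 600/113 ≈ 5.3097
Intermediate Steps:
s(m, U) = 72 (s(m, U) = 8*9 = 72)
w(Q, R) = (3 + R)/(2*Q) (w(Q, R) = (R + 3)/(Q + Q) = (3 + R)/((2*Q)) = (3 + R)*(1/(2*Q)) = (3 + R)/(2*Q))
P(k) = -8*k/(19 + k) (P(k) = -4*(k + k)/(k + 19) = -4*2*k/(19 + k) = -8*k/(19 + k))
-P(w(1, s(-3, -5))) = -(-8)*(1/2)*(3 + 72)/1/(19 + (1/2)*(3 + 72)/1) = -(-8)*(1/2)*1*75/(19 + (1/2)*1*75) = -(-8)*75/(2*(19 + 75/2)) = -(-8)*75/(2*113/2) = -(-8)*75*2/(2*113) = -1*(-600/113) = 600/113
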